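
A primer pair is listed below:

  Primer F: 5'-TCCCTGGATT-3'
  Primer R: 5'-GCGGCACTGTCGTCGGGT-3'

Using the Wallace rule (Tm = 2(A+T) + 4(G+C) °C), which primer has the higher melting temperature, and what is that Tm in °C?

Primer R, 62°C

Primer F: A+T=5, G+C=5 → Tm = 2(5)+4(5) = 30°C
Primer R: A+T=5, G+C=13 → Tm = 2(5)+4(13) = 62°C
30°C vs 62°C → primer R is higher.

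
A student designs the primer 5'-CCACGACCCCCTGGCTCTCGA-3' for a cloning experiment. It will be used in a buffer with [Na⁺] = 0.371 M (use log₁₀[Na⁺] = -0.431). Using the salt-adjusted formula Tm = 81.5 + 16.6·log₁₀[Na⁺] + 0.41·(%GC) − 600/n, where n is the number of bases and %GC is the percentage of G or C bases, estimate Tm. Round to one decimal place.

Length n = 21. Base counts: T=3, A=3, G=4, C=11
G+C = 15, so %GC = 15/21 × 100 = 71.429%
Salt term: 16.6 × (-0.431) = -7.155
GC term: 0.41 × 71.429 = 29.286; length term: −600/21 = −28.571
Tm = 81.5 + (-7.155) + 29.286 − 28.571 = 75.06 → 75.1°C

75.1°C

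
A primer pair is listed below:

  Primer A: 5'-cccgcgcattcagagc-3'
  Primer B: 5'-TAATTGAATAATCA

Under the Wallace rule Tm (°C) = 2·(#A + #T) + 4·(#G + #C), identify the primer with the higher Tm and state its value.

Primer A: A+T=5, G+C=11 → Tm = 2(5)+4(11) = 54°C
Primer B: A+T=12, G+C=2 → Tm = 2(12)+4(2) = 32°C
54°C vs 32°C → primer A is higher.

Primer A, 54°C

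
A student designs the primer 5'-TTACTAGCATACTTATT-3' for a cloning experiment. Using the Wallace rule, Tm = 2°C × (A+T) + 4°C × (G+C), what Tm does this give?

42°C

Base counts: C=3, A=5, T=8, G=1
AT pairs contribute 13, GC pairs contribute 4.
Tm = 2×13 + 4×4 = 42°C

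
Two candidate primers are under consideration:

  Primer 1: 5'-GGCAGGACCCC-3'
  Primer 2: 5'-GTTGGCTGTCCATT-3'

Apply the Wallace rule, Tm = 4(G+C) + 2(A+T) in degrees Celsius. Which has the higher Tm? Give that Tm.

Primer 1: A+T=2, G+C=9 → Tm = 2(2)+4(9) = 40°C
Primer 2: A+T=7, G+C=7 → Tm = 2(7)+4(7) = 42°C
40°C vs 42°C → primer 2 is higher.

Primer 2, 42°C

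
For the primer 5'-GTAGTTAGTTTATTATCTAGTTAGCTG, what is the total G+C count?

8

A=6, T=13, G=6, C=2
Total G or C: 6 + 2 = 8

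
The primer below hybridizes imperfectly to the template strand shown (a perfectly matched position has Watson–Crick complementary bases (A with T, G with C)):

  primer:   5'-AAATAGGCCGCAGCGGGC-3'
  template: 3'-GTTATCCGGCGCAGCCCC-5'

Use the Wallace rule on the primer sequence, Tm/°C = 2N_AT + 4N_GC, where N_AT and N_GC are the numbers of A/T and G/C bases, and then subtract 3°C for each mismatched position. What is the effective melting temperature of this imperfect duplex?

48°C

Primer base counts: A=5, T=1, G=7, C=5 → A+T=6, G+C=12
Perfect-match Tm = 2(6) + 4(12) = 12 + 48 = 60°C
Mismatches (positions where the bases are not complementary): 4 (at positions 1, 12, 13, 18)
Effective Tm = 60 − 4×3 = 60 − 12 = 48°C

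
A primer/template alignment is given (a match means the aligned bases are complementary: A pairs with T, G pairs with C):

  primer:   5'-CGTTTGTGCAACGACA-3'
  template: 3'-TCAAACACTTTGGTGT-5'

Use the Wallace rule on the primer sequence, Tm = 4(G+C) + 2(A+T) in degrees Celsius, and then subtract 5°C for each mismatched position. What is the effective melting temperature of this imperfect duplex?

Primer base counts: A=4, T=4, G=4, C=4 → A+T=8, G+C=8
Perfect-match Tm = 2(8) + 4(8) = 16 + 32 = 48°C
Mismatches (positions where the bases are not complementary): 3 (at positions 1, 9, 13)
Effective Tm = 48 − 3×5 = 48 − 15 = 33°C

33°C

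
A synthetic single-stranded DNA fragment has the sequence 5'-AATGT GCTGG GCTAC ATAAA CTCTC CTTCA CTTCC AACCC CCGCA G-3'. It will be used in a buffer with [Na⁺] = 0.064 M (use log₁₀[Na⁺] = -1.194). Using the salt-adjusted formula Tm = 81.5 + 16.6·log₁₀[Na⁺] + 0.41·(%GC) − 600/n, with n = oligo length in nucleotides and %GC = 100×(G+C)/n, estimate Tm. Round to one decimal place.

70.0°C

Length n = 46. T=11, G=7, C=17, A=11
G+C = 24, so %GC = 24/46 × 100 = 52.174%
Salt term: 16.6 × (-1.194) = -19.82
GC term: 0.41 × 52.174 = 21.391; length term: −600/46 = −13.043
Tm = 81.5 + (-19.82) + 21.391 − 13.043 = 70.028 → 70.0°C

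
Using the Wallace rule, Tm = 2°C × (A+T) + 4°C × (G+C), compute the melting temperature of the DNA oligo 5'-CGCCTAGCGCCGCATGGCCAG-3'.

74°C

A=3, G=7, T=2, C=9
A+T = 5, G+C = 16
Tm = 2×5 + 4×16 = 74°C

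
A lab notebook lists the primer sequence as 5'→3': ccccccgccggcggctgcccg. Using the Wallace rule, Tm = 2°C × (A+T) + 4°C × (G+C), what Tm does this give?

T=1, A=0, G=7, C=13
So N_AT = 1 and N_GC = 20.
Tm = 2×1 + 4×20 = 82°C

82°C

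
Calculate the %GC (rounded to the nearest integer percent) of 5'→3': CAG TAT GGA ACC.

50%

C=3, G=3, A=4, T=2
G+C = 3 + 3 = 6 out of 12 bases
%GC = 6/12 × 100 = 50% ≈ 50%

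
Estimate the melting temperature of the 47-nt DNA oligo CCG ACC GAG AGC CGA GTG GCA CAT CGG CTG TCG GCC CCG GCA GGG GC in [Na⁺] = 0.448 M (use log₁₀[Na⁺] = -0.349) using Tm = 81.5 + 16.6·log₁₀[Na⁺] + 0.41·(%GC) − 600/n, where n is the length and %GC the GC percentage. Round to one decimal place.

Length n = 47. T=4, G=19, C=17, A=7
G+C = 36, so %GC = 36/47 × 100 = 76.596%
Salt term: 16.6 × (-0.349) = -5.793
GC term: 0.41 × 76.596 = 31.404; length term: −600/47 = −12.766
Tm = 81.5 + (-5.793) + 31.404 − 12.766 = 94.345 → 94.3°C

94.3°C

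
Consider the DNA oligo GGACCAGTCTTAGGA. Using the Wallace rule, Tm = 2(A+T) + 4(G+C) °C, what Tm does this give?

Base counts: A=4, C=3, T=3, G=5
AT pairs contribute 7, GC pairs contribute 8.
Tm = 2×7 + 4×8 = 46°C

46°C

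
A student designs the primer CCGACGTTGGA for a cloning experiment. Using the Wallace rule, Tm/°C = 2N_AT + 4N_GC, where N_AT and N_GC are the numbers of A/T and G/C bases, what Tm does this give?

T=2, A=2, C=3, G=4
AT pairs contribute 4, GC pairs contribute 7.
Tm = 2×4 + 4×7 = 36°C

36°C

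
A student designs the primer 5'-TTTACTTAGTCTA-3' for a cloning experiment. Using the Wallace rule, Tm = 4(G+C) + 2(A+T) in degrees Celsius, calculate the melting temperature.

Base counts: C=2, A=3, T=7, G=1
So N_AT = 10 and N_GC = 3.
Tm = 2×10 + 4×3 = 32°C

32°C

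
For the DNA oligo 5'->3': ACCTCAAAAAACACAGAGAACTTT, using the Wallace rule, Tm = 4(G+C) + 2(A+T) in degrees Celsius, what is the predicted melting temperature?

Scanning the sequence gives G=2, C=6, T=4, A=12.
AT pairs contribute 16, GC pairs contribute 8.
Tm = 4·8 + 2·16 = 32 + 32 = 64°C

64°C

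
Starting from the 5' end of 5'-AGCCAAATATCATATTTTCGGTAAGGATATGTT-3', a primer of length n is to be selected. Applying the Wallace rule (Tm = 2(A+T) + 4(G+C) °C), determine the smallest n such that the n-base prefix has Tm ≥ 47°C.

First 18 bases: AGCCAAATATCATATTTT → Tm = 44°C (< 47°C)
First 19 bases: AGCCAAATATCATATTTTC → Tm = 48°C (≥ 47°C)
Since every base adds ≥2°C, Tm only increases with n, so the threshold is first crossed at n = 19.

n = 19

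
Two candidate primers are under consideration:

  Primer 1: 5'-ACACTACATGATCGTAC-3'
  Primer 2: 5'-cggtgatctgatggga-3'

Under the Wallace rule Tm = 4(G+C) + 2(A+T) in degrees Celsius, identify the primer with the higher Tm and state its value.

Primer 1: A+T=10, G+C=7 → Tm = 2(10)+4(7) = 48°C
Primer 2: A+T=7, G+C=9 → Tm = 2(7)+4(9) = 50°C
48°C vs 50°C → primer 2 is higher.

Primer 2, 50°C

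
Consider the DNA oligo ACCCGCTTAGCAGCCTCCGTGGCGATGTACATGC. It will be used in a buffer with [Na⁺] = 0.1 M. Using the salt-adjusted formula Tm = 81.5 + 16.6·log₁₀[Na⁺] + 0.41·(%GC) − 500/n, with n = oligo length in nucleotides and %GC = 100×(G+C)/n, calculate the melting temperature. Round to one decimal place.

Length n = 34. Counting bases: T=7, C=12, G=9, A=6
G+C = 21, so %GC = 21/34 × 100 = 61.765%
Salt term: 16.6 × (-1) = -16.6
GC term: 0.41 × 61.765 = 25.324; length term: −500/34 = −14.706
Tm = 81.5 + (-16.6) + 25.324 − 14.706 = 75.518 → 75.5°C

75.5°C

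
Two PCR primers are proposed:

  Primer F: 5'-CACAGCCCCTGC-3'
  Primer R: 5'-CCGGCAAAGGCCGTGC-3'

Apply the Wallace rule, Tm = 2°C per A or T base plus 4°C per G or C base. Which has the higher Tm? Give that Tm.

Primer F: A+T=3, G+C=9 → Tm = 2(3)+4(9) = 42°C
Primer R: A+T=4, G+C=12 → Tm = 2(4)+4(12) = 56°C
42°C vs 56°C → primer R is higher.

Primer R, 56°C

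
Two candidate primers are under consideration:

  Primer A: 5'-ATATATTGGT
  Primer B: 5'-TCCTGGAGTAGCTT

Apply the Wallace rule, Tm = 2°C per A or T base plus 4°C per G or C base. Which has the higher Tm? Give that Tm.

Primer A: A+T=8, G+C=2 → Tm = 2(8)+4(2) = 24°C
Primer B: A+T=7, G+C=7 → Tm = 2(7)+4(7) = 42°C
24°C vs 42°C → primer B is higher.

Primer B, 42°C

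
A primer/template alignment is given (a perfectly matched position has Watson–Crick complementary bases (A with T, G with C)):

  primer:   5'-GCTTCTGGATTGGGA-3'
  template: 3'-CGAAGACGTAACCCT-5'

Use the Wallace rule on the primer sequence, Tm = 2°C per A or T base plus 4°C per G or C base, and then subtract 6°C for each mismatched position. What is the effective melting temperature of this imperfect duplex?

40°C

Primer base counts: A=2, T=5, G=6, C=2 → A+T=7, G+C=8
Perfect-match Tm = 2(7) + 4(8) = 14 + 32 = 46°C
Mismatches (positions where the bases are not complementary): 1 (at position 8)
Effective Tm = 46 − 1×6 = 46 − 6 = 40°C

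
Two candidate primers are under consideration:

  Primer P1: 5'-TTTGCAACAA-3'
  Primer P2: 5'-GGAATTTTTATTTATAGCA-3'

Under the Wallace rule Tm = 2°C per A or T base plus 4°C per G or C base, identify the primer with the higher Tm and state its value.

Primer P1: A+T=7, G+C=3 → Tm = 2(7)+4(3) = 26°C
Primer P2: A+T=15, G+C=4 → Tm = 2(15)+4(4) = 46°C
26°C vs 46°C → primer P2 is higher.

Primer P2, 46°C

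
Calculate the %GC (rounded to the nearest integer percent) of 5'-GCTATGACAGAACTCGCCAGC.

C=7, A=6, T=3, G=5
G+C = 5 + 7 = 12 out of 21 bases
%GC = 12/21 × 100 = 57.14% ≈ 57%

57%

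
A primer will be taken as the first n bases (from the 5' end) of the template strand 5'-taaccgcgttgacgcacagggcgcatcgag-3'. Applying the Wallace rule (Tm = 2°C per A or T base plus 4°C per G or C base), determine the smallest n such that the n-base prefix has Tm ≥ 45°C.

n = 15

First 14 bases: TAACCGCGTTGACG → Tm = 44°C (< 45°C)
First 15 bases: TAACCGCGTTGACGC → Tm = 48°C (≥ 45°C)
Since every base adds ≥2°C, Tm only increases with n, so the threshold is first crossed at n = 15.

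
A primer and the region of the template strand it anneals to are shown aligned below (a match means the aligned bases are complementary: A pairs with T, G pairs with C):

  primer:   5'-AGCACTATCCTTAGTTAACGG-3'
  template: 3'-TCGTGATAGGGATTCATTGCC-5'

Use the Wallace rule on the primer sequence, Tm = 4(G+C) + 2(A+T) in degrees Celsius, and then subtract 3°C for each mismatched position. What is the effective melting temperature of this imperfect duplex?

Primer base counts: A=6, T=6, G=4, C=5 → A+T=12, G+C=9
Perfect-match Tm = 2(12) + 4(9) = 24 + 36 = 60°C
Mismatches (positions where the bases are not complementary): 3 (at positions 11, 14, 15)
Effective Tm = 60 − 3×3 = 60 − 9 = 51°C

51°C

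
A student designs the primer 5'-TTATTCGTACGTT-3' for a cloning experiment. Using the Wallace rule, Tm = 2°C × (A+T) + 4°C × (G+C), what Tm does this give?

Base counts: C=2, A=2, G=2, T=7
AT pairs contribute 9, GC pairs contribute 4.
Tm = 4·4 + 2·9 = 16 + 18 = 34°C

34°C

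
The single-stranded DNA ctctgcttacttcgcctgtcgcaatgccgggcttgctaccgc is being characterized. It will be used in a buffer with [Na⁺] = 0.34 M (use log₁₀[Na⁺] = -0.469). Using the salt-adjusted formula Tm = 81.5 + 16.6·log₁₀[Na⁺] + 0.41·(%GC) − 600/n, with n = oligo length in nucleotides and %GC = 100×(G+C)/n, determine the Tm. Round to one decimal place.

Length n = 42. G=10, T=12, A=4, C=16
G+C = 26, so %GC = 26/42 × 100 = 61.905%
Salt term: 16.6 × (-0.469) = -7.785
GC term: 0.41 × 61.905 = 25.381; length term: −600/42 = −14.286
Tm = 81.5 + (-7.785) + 25.381 − 14.286 = 84.81 → 84.8°C

84.8°C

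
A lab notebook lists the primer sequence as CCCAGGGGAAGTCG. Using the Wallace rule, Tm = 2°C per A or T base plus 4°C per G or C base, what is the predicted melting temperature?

48°C

T=1, A=3, C=4, G=6
A+T = 4, G+C = 10
Tm = 2×4 + 4×10 = 48°C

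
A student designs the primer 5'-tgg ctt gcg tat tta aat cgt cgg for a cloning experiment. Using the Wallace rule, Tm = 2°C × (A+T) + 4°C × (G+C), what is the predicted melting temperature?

70°C

C=4, T=9, G=7, A=4
So N_AT = 13 and N_GC = 11.
Tm = 2(13) + 4(11) = 26 + 44 = 70°C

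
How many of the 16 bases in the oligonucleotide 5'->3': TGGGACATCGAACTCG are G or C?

Counting bases: A=4, T=3, C=4, G=5
G+C = 5 + 4 = 9

9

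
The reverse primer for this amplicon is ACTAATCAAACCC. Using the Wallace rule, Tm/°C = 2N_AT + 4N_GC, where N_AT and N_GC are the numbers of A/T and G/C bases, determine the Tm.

G=0, C=5, T=2, A=6
A+T = 8, G+C = 5
Tm = 2×8 + 4×5 = 36°C

36°C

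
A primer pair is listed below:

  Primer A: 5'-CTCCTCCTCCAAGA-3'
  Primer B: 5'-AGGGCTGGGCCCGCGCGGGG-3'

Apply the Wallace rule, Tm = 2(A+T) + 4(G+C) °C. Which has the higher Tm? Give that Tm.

Primer A: A+T=6, G+C=8 → Tm = 2(6)+4(8) = 44°C
Primer B: A+T=2, G+C=18 → Tm = 2(2)+4(18) = 76°C
44°C vs 76°C → primer B is higher.

Primer B, 76°C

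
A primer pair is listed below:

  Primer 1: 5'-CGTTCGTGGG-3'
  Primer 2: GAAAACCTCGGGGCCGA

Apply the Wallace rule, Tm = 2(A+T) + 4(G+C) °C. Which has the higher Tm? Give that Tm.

Primer 2, 56°C

Primer 1: A+T=3, G+C=7 → Tm = 2(3)+4(7) = 34°C
Primer 2: A+T=6, G+C=11 → Tm = 2(6)+4(11) = 56°C
34°C vs 56°C → primer 2 is higher.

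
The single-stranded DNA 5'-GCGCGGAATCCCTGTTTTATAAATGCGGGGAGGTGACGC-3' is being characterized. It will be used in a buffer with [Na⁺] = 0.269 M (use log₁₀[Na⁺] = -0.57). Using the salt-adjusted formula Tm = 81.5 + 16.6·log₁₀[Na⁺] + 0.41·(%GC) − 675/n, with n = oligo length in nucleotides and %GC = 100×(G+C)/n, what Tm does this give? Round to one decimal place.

77.9°C

Length n = 39. Counting bases: C=8, T=9, A=8, G=14
G+C = 22, so %GC = 22/39 × 100 = 56.41%
Salt term: 16.6 × (-0.57) = -9.462
GC term: 0.41 × 56.41 = 23.128; length term: −675/39 = −17.308
Tm = 81.5 + (-9.462) + 23.128 − 17.308 = 77.858 → 77.9°C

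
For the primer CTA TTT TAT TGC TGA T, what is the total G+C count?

Counting bases: T=9, G=2, A=3, C=2
G+C = 2 + 2 = 4

4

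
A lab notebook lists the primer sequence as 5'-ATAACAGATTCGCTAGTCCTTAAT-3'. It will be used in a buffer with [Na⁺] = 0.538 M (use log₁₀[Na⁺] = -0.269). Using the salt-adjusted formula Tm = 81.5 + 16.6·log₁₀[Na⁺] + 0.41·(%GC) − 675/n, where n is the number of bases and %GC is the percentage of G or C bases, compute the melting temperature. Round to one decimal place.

Length n = 24. C=5, A=8, G=3, T=8
G+C = 8, so %GC = 8/24 × 100 = 33.333%
Salt term: 16.6 × (-0.269) = -4.465
GC term: 0.41 × 33.333 = 13.667; length term: −675/24 = −28.125
Tm = 81.5 + (-4.465) + 13.667 − 28.125 = 62.577 → 62.6°C

62.6°C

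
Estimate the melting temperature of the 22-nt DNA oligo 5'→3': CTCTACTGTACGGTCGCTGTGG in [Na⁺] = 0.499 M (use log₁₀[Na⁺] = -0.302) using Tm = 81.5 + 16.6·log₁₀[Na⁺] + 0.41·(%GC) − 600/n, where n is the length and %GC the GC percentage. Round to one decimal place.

73.4°C

Length n = 22. Base counts: A=2, T=7, G=7, C=6
G+C = 13, so %GC = 13/22 × 100 = 59.091%
Salt term: 16.6 × (-0.302) = -5.013
GC term: 0.41 × 59.091 = 24.227; length term: −600/22 = −27.273
Tm = 81.5 + (-5.013) + 24.227 − 27.273 = 73.441 → 73.4°C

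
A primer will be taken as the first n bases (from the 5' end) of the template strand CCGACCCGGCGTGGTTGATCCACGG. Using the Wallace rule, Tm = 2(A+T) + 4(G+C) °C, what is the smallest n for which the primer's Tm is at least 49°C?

First 13 bases: CCGACCCGGCGTG → Tm = 48°C (< 49°C)
First 14 bases: CCGACCCGGCGTGG → Tm = 52°C (≥ 49°C)
Each additional base adds 2°C (A/T) or 4°C (G/C), so Tm is non-decreasing in n; n = 14 is the first length to reach 49°C.

n = 14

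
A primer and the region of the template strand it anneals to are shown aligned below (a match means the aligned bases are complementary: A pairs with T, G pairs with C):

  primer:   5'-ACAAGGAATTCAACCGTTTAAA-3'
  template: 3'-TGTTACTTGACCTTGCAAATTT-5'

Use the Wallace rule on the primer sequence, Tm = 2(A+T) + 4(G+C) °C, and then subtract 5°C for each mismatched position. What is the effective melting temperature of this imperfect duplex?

33°C

Primer base counts: A=10, T=5, G=3, C=4 → A+T=15, G+C=7
Perfect-match Tm = 2(15) + 4(7) = 30 + 28 = 58°C
Mismatches (positions where the bases are not complementary): 5 (at positions 5, 9, 11, 12, 14)
Effective Tm = 58 − 5×5 = 58 − 25 = 33°C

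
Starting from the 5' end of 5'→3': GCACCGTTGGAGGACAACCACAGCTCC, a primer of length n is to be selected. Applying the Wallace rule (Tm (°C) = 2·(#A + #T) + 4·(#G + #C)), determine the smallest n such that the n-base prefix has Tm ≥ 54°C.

n = 17

First 16 bases: GCACCGTTGGAGGACA → Tm = 52°C (< 54°C)
First 17 bases: GCACCGTTGGAGGACAA → Tm = 54°C (≥ 54°C)
Since every base adds ≥2°C, Tm only increases with n, so the threshold is first crossed at n = 17.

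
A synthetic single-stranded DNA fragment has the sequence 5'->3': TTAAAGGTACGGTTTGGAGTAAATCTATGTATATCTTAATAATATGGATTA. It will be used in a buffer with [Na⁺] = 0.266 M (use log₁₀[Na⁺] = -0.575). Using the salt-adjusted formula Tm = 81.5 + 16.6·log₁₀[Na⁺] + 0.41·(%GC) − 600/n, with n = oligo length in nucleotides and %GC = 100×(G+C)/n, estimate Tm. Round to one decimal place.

Length n = 51. Counting bases: T=20, C=3, A=18, G=10
G+C = 13, so %GC = 13/51 × 100 = 25.49%
Salt term: 16.6 × (-0.575) = -9.545
GC term: 0.41 × 25.49 = 10.451; length term: −600/51 = −11.765
Tm = 81.5 + (-9.545) + 10.451 − 11.765 = 70.641 → 70.6°C

70.6°C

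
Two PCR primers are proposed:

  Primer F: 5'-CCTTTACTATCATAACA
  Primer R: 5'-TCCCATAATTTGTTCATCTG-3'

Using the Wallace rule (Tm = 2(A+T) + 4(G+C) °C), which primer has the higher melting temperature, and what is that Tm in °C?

Primer F: A+T=12, G+C=5 → Tm = 2(12)+4(5) = 44°C
Primer R: A+T=13, G+C=7 → Tm = 2(13)+4(7) = 54°C
44°C vs 54°C → primer R is higher.

Primer R, 54°C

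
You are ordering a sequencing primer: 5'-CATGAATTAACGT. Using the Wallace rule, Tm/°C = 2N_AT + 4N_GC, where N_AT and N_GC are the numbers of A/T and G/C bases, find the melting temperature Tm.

Scanning the sequence gives G=2, A=5, C=2, T=4.
A+T = 9, G+C = 4
Tm = 2(9) + 4(4) = 18 + 16 = 34°C

34°C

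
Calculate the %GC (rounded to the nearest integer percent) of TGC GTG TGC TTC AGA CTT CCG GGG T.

Scanning the sequence gives C=6, T=8, G=9, A=2.
G+C = 9 + 6 = 15 out of 25 bases
%GC = 15/25 × 100 = 60% ≈ 60%

60%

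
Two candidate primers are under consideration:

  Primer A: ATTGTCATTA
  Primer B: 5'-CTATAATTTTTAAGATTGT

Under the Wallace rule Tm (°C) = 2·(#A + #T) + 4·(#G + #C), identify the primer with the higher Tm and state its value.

Primer B, 44°C

Primer A: A+T=8, G+C=2 → Tm = 2(8)+4(2) = 24°C
Primer B: A+T=16, G+C=3 → Tm = 2(16)+4(3) = 44°C
24°C vs 44°C → primer B is higher.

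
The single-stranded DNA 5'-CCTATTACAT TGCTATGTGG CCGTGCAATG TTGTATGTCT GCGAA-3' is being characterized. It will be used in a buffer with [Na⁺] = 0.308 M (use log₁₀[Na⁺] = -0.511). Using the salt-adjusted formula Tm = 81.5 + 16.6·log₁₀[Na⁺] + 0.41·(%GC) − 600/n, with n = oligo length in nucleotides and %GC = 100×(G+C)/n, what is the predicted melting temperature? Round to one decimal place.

77.9°C

Length n = 45. Counting bases: A=9, C=9, G=11, T=16
G+C = 20, so %GC = 20/45 × 100 = 44.444%
Salt term: 16.6 × (-0.511) = -8.483
GC term: 0.41 × 44.444 = 18.222; length term: −600/45 = −13.333
Tm = 81.5 + (-8.483) + 18.222 − 13.333 = 77.906 → 77.9°C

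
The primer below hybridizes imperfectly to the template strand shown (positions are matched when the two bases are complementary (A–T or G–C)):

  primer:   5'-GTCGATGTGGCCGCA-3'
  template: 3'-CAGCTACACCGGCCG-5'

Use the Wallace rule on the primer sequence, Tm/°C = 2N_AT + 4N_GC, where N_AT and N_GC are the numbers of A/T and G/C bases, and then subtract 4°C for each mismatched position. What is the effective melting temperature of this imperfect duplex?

Primer base counts: A=2, T=3, G=6, C=4 → A+T=5, G+C=10
Perfect-match Tm = 2(5) + 4(10) = 10 + 40 = 50°C
Mismatches (positions where the bases are not complementary): 2 (at positions 14, 15)
Effective Tm = 50 − 2×4 = 50 − 8 = 42°C

42°C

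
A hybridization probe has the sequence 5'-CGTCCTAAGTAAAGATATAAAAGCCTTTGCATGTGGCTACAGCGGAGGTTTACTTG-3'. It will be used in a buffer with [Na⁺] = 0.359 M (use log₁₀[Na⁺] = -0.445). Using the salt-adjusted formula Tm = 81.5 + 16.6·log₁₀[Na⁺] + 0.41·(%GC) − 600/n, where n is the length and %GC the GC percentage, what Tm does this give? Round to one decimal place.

Length n = 56. T=16, C=10, G=14, A=16
G+C = 24, so %GC = 24/56 × 100 = 42.857%
Salt term: 16.6 × (-0.445) = -7.387
GC term: 0.41 × 42.857 = 17.571; length term: −600/56 = −10.714
Tm = 81.5 + (-7.387) + 17.571 − 10.714 = 80.97 → 81.0°C

81.0°C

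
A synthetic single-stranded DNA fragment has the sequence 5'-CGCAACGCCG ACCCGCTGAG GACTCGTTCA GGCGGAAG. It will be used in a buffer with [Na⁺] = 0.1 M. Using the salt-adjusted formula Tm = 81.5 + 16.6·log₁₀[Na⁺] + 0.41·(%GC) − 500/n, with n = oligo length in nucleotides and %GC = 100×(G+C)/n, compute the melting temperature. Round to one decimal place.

Length n = 38. Counting bases: A=8, G=13, T=4, C=13
G+C = 26, so %GC = 26/38 × 100 = 68.421%
Salt term: 16.6 × (-1) = -16.6
GC term: 0.41 × 68.421 = 28.053; length term: −500/38 = −13.158
Tm = 81.5 + (-16.6) + 28.053 − 13.158 = 79.795 → 79.8°C

79.8°C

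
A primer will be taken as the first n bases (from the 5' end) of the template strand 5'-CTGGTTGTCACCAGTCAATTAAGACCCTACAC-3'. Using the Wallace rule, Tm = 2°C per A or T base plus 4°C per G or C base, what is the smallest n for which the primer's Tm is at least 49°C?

First 15 bases: CTGGTTGTCACCAGT → Tm = 46°C (< 49°C)
First 16 bases: CTGGTTGTCACCAGTC → Tm = 50°C (≥ 49°C)
Each additional base adds 2°C (A/T) or 4°C (G/C), so Tm is non-decreasing in n; n = 16 is the first length to reach 49°C.

n = 16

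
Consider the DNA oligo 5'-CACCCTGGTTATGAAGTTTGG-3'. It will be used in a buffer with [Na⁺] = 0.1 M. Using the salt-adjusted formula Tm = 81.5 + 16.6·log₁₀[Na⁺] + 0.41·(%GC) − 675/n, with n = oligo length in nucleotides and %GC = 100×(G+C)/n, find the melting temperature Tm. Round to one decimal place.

Length n = 21. Base counts: A=4, C=4, G=6, T=7
G+C = 10, so %GC = 10/21 × 100 = 47.619%
Salt term: 16.6 × (-1) = -16.6
GC term: 0.41 × 47.619 = 19.524; length term: −675/21 = −32.143
Tm = 81.5 + (-16.6) + 19.524 − 32.143 = 52.281 → 52.3°C

52.3°C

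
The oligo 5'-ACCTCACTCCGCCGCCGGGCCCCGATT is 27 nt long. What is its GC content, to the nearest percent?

74%

Counting bases: G=6, T=4, A=3, C=14
G+C = 6 + 14 = 20 out of 27 bases
%GC = 20/27 × 100 = 74.07% ≈ 74%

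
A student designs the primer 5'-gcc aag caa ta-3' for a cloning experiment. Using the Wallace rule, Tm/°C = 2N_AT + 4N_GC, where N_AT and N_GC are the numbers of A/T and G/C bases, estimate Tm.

Counting bases: A=5, C=3, G=2, T=1
AT pairs contribute 6, GC pairs contribute 5.
Tm = 2×6 + 4×5 = 32°C

32°C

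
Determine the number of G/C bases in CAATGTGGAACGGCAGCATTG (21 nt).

11

Counting bases: T=4, C=4, G=7, A=6
Total G or C: 7 + 4 = 11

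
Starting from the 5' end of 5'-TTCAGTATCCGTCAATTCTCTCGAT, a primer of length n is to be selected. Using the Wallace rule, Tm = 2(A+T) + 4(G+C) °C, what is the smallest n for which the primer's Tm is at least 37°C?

n = 13

First 12 bases: TTCAGTATCCGT → Tm = 34°C (< 37°C)
First 13 bases: TTCAGTATCCGTC → Tm = 38°C (≥ 37°C)
Since every base adds ≥2°C, Tm only increases with n, so the threshold is first crossed at n = 13.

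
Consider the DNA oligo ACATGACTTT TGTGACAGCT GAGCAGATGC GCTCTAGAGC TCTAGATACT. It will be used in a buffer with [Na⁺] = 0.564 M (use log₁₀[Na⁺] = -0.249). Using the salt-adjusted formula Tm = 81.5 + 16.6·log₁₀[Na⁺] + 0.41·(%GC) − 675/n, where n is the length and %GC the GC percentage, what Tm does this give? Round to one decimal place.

Length n = 50. Base counts: T=14, G=12, C=11, A=13
G+C = 23, so %GC = 23/50 × 100 = 46%
Salt term: 16.6 × (-0.249) = -4.133
GC term: 0.41 × 46 = 18.86; length term: −675/50 = −13.5
Tm = 81.5 + (-4.133) + 18.86 − 13.5 = 82.727 → 82.7°C

82.7°C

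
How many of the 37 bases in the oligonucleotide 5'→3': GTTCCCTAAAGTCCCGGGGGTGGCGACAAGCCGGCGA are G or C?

25

Base counts: T=5, A=7, G=14, C=11
G+C = 14 + 11 = 25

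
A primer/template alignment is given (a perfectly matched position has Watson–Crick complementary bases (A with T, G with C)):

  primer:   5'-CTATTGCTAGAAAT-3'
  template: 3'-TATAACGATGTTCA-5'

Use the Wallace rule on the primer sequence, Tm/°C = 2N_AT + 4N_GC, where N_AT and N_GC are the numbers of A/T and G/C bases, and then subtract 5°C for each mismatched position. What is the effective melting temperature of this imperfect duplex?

Primer base counts: A=5, T=5, G=2, C=2 → A+T=10, G+C=4
Perfect-match Tm = 2(10) + 4(4) = 20 + 16 = 36°C
Mismatches (positions where the bases are not complementary): 3 (at positions 1, 10, 13)
Effective Tm = 36 − 3×5 = 36 − 15 = 21°C

21°C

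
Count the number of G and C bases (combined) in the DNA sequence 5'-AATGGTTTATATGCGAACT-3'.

6

Base counts: A=6, G=4, C=2, T=7
G+C = 4 + 2 = 6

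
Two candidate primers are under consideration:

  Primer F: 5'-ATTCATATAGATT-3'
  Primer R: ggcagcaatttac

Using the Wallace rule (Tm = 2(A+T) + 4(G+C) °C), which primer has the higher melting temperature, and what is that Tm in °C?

Primer R, 38°C

Primer F: A+T=11, G+C=2 → Tm = 2(11)+4(2) = 30°C
Primer R: A+T=7, G+C=6 → Tm = 2(7)+4(6) = 38°C
30°C vs 38°C → primer R is higher.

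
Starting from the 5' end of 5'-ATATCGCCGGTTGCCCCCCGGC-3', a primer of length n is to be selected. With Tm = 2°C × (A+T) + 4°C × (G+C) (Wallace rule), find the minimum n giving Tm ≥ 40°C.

n = 13

First 12 bases: ATATCGCCGGTT → Tm = 36°C (< 40°C)
First 13 bases: ATATCGCCGGTTG → Tm = 40°C (≥ 40°C)
Each additional base adds 2°C (A/T) or 4°C (G/C), so Tm is non-decreasing in n; n = 13 is the first length to reach 40°C.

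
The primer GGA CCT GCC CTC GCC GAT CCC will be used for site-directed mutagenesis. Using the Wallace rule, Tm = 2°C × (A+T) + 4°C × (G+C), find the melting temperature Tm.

Counting bases: T=3, G=5, C=11, A=2
So N_AT = 5 and N_GC = 16.
Tm = 2(5) + 4(16) = 10 + 64 = 74°C

74°C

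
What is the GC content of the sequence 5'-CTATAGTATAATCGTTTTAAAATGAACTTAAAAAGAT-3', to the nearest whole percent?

19%

G=4, C=3, T=13, A=17
G+C = 4 + 3 = 7 out of 37 bases
%GC = 7/37 × 100 = 18.92% ≈ 19%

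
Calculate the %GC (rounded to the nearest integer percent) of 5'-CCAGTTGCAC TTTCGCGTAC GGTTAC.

54%

T=8, C=8, G=6, A=4
G+C = 6 + 8 = 14 out of 26 bases
%GC = 14/26 × 100 = 53.85% ≈ 54%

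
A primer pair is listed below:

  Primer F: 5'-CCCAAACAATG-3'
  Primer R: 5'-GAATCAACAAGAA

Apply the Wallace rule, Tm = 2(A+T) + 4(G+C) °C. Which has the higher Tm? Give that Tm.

Primer F: A+T=6, G+C=5 → Tm = 2(6)+4(5) = 32°C
Primer R: A+T=9, G+C=4 → Tm = 2(9)+4(4) = 34°C
32°C vs 34°C → primer R is higher.

Primer R, 34°C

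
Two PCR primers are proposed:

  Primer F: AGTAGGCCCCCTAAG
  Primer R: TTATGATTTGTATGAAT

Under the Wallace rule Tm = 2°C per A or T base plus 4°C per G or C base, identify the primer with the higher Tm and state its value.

Primer F, 48°C

Primer F: A+T=6, G+C=9 → Tm = 2(6)+4(9) = 48°C
Primer R: A+T=14, G+C=3 → Tm = 2(14)+4(3) = 40°C
48°C vs 40°C → primer F is higher.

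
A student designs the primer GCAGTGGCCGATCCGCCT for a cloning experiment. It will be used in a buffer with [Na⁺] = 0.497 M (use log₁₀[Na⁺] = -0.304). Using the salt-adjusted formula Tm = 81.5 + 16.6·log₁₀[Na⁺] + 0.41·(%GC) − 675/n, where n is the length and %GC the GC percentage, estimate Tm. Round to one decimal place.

68.6°C

Length n = 18. A=2, G=6, C=7, T=3
G+C = 13, so %GC = 13/18 × 100 = 72.222%
Salt term: 16.6 × (-0.304) = -5.046
GC term: 0.41 × 72.222 = 29.611; length term: −675/18 = −37.5
Tm = 81.5 + (-5.046) + 29.611 − 37.5 = 68.565 → 68.6°C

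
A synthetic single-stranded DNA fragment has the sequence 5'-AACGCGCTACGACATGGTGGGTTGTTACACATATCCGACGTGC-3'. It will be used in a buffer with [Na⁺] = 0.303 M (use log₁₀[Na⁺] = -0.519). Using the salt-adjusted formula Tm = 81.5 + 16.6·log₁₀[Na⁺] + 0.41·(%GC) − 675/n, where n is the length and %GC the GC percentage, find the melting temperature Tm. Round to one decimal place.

Length n = 43. Base counts: A=10, C=11, G=12, T=10
G+C = 23, so %GC = 23/43 × 100 = 53.488%
Salt term: 16.6 × (-0.519) = -8.615
GC term: 0.41 × 53.488 = 21.93; length term: −675/43 = −15.698
Tm = 81.5 + (-8.615) + 21.93 − 15.698 = 79.117 → 79.1°C

79.1°C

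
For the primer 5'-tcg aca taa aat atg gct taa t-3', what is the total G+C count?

Scanning the sequence gives G=3, T=7, C=3, A=9.
G+C = 3 + 3 = 6

6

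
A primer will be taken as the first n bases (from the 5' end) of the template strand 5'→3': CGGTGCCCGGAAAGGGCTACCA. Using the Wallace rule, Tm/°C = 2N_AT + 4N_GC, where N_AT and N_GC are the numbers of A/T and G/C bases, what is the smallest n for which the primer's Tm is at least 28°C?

First 7 bases: CGGTGCC → Tm = 26°C (< 28°C)
First 8 bases: CGGTGCCC → Tm = 30°C (≥ 28°C)
Since every base adds ≥2°C, Tm only increases with n, so the threshold is first crossed at n = 8.

n = 8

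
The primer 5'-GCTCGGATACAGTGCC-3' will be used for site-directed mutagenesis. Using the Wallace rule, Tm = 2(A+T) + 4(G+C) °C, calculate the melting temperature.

52°C

Counting bases: C=5, G=5, A=3, T=3
A+T = 6, G+C = 10
Tm = 4·10 + 2·6 = 40 + 12 = 52°C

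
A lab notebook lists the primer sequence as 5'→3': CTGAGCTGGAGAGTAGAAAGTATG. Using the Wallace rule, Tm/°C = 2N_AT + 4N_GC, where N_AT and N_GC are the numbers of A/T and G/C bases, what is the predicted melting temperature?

Base counts: C=2, T=5, A=8, G=9
A+T = 13, G+C = 11
Tm = 4·11 + 2·13 = 44 + 26 = 70°C

70°C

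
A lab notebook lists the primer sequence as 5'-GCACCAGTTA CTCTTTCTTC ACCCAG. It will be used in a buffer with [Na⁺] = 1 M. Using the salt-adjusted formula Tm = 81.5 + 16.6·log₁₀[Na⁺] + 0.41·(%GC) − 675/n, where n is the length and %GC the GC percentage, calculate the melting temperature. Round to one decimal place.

Length n = 26. Scanning the sequence gives G=3, C=10, A=5, T=8.
G+C = 13, so %GC = 13/26 × 100 = 50%
Salt term: 16.6 × (0) = 0
GC term: 0.41 × 50 = 20.5; length term: −675/26 = −25.962
Tm = 81.5 + (0) + 20.5 − 25.962 = 76.038 → 76.0°C

76.0°C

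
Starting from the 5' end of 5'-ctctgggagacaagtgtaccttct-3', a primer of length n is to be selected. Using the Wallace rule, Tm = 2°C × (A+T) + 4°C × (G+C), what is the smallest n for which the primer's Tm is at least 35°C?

n = 11

First 10 bases: CTCTGGGAGA → Tm = 32°C (< 35°C)
First 11 bases: CTCTGGGAGAC → Tm = 36°C (≥ 35°C)
Since every base adds ≥2°C, Tm only increases with n, so the threshold is first crossed at n = 11.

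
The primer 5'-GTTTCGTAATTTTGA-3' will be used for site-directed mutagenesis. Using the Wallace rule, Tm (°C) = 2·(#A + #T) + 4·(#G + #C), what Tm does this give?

Base counts: C=1, A=3, G=3, T=8
AT pairs contribute 11, GC pairs contribute 4.
Tm = 2×11 + 4×4 = 38°C

38°C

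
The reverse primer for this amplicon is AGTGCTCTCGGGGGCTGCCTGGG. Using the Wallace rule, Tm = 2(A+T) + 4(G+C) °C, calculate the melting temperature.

80°C

Base counts: C=6, T=5, A=1, G=11
A+T = 6, G+C = 17
Tm = 4·17 + 2·6 = 68 + 12 = 80°C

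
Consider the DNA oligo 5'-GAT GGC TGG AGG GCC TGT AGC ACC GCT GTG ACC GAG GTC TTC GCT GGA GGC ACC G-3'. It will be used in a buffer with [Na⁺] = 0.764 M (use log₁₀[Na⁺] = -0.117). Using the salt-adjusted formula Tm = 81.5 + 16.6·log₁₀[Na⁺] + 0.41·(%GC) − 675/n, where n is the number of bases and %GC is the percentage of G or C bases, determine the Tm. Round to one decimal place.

94.9°C

Length n = 55. Counting bases: G=22, A=8, T=10, C=15
G+C = 37, so %GC = 37/55 × 100 = 67.273%
Salt term: 16.6 × (-0.117) = -1.942
GC term: 0.41 × 67.273 = 27.582; length term: −675/55 = −12.273
Tm = 81.5 + (-1.942) + 27.582 − 12.273 = 94.867 → 94.9°C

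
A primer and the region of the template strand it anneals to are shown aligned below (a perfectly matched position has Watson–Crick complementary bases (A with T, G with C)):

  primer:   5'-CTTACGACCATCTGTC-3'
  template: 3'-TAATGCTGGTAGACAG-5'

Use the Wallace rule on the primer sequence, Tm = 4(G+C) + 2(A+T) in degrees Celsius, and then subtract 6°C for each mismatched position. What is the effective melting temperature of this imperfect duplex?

Primer base counts: A=3, T=5, G=2, C=6 → A+T=8, G+C=8
Perfect-match Tm = 2(8) + 4(8) = 16 + 32 = 48°C
Mismatches (positions where the bases are not complementary): 1 (at position 1)
Effective Tm = 48 − 1×6 = 48 − 6 = 42°C

42°C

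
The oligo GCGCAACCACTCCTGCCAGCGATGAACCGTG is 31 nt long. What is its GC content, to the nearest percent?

65%

C=12, G=8, A=7, T=4
G+C = 8 + 12 = 20 out of 31 bases
%GC = 20/31 × 100 = 64.52% ≈ 65%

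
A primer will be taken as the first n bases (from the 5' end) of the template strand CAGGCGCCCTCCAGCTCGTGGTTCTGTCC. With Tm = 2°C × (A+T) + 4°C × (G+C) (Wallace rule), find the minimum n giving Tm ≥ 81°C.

First 23 bases: CAGGCGCCCTCCAGCTCGTGGTT → Tm = 78°C (< 81°C)
First 24 bases: CAGGCGCCCTCCAGCTCGTGGTTC → Tm = 82°C (≥ 81°C)
Each additional base adds 2°C (A/T) or 4°C (G/C), so Tm is non-decreasing in n; n = 24 is the first length to reach 81°C.

n = 24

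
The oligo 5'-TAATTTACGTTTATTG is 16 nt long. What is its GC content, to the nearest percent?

19%

A=4, C=1, T=9, G=2
G+C = 2 + 1 = 3 out of 16 bases
%GC = 3/16 × 100 = 18.75% ≈ 19%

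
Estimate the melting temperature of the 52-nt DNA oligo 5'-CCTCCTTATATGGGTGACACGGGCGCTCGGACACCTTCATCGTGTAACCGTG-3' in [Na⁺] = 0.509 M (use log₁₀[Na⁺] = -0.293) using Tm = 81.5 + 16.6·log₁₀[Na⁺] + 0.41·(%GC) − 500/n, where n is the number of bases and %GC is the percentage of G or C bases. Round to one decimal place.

90.7°C

Length n = 52. Base counts: G=14, C=16, T=13, A=9
G+C = 30, so %GC = 30/52 × 100 = 57.692%
Salt term: 16.6 × (-0.293) = -4.864
GC term: 0.41 × 57.692 = 23.654; length term: −500/52 = −9.615
Tm = 81.5 + (-4.864) + 23.654 − 9.615 = 90.675 → 90.7°C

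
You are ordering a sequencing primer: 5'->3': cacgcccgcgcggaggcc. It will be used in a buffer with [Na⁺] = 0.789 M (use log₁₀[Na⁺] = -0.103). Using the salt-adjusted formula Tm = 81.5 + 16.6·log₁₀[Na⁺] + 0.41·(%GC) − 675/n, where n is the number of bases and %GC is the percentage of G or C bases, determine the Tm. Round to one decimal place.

78.7°C

Length n = 18. C=9, A=2, G=7, T=0
G+C = 16, so %GC = 16/18 × 100 = 88.889%
Salt term: 16.6 × (-0.103) = -1.71
GC term: 0.41 × 88.889 = 36.444; length term: −675/18 = −37.5
Tm = 81.5 + (-1.71) + 36.444 − 37.5 = 78.734 → 78.7°C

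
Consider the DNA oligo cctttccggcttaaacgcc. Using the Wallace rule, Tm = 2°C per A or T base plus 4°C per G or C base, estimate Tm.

60°C

Base counts: G=3, A=3, C=8, T=5
So N_AT = 8 and N_GC = 11.
Tm = 2(8) + 4(11) = 16 + 44 = 60°C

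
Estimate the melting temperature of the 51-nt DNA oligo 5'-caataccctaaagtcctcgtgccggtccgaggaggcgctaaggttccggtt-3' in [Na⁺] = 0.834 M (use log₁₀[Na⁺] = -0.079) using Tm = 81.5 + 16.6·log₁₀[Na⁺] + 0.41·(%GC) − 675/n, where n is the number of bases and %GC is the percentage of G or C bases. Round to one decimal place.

Length n = 51. Counting bases: A=10, G=15, T=11, C=15
G+C = 30, so %GC = 30/51 × 100 = 58.824%
Salt term: 16.6 × (-0.079) = -1.311
GC term: 0.41 × 58.824 = 24.118; length term: −675/51 = −13.235
Tm = 81.5 + (-1.311) + 24.118 − 13.235 = 91.072 → 91.1°C

91.1°C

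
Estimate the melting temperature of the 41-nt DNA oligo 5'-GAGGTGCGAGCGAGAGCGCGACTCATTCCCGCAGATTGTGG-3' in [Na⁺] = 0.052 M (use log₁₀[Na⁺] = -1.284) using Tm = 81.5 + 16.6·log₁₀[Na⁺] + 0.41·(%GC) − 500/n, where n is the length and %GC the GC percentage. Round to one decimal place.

74.0°C

Length n = 41. Counting bases: C=10, A=8, G=16, T=7
G+C = 26, so %GC = 26/41 × 100 = 63.415%
Salt term: 16.6 × (-1.284) = -21.314
GC term: 0.41 × 63.415 = 26; length term: −500/41 = −12.195
Tm = 81.5 + (-21.314) + 26 − 12.195 = 73.991 → 74.0°C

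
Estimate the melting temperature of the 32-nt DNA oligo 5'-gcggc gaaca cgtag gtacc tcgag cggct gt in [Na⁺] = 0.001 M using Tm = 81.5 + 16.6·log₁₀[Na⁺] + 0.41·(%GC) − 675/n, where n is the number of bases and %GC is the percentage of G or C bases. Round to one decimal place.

37.5°C

Length n = 32. Scanning the sequence gives G=12, T=5, A=6, C=9.
G+C = 21, so %GC = 21/32 × 100 = 65.625%
Salt term: 16.6 × (-3) = -49.8
GC term: 0.41 × 65.625 = 26.906; length term: −675/32 = −21.094
Tm = 81.5 + (-49.8) + 26.906 − 21.094 = 37.512 → 37.5°C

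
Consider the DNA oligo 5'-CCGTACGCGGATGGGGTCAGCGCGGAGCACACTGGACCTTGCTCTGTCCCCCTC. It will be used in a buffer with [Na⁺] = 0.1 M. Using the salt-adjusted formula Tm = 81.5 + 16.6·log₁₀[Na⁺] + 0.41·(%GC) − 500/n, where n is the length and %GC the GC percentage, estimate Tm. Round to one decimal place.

83.7°C

Length n = 54. Base counts: C=20, A=7, G=17, T=10
G+C = 37, so %GC = 37/54 × 100 = 68.519%
Salt term: 16.6 × (-1) = -16.6
GC term: 0.41 × 68.519 = 28.093; length term: −500/54 = −9.259
Tm = 81.5 + (-16.6) + 28.093 − 9.259 = 83.734 → 83.7°C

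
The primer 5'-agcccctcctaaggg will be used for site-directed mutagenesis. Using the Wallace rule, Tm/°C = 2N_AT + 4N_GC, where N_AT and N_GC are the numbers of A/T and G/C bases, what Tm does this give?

C=6, G=4, A=3, T=2
AT pairs contribute 5, GC pairs contribute 10.
Tm = 2(5) + 4(10) = 10 + 40 = 50°C

50°C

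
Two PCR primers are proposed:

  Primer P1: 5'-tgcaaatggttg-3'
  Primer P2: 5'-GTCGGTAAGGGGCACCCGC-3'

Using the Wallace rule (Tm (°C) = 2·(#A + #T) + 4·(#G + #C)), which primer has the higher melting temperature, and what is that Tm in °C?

Primer P1: A+T=7, G+C=5 → Tm = 2(7)+4(5) = 34°C
Primer P2: A+T=5, G+C=14 → Tm = 2(5)+4(14) = 66°C
34°C vs 66°C → primer P2 is higher.

Primer P2, 66°C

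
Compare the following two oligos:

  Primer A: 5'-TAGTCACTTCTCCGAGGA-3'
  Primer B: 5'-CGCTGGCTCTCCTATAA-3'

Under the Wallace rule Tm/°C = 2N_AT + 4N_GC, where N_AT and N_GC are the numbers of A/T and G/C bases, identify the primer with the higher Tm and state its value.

Primer A: A+T=9, G+C=9 → Tm = 2(9)+4(9) = 54°C
Primer B: A+T=8, G+C=9 → Tm = 2(8)+4(9) = 52°C
54°C vs 52°C → primer A is higher.

Primer A, 54°C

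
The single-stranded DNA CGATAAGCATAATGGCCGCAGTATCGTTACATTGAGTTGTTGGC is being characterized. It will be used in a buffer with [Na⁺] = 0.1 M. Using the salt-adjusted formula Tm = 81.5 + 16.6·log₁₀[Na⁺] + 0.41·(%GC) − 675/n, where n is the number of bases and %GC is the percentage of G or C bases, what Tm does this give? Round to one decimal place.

68.2°C

Length n = 44. Counting bases: C=8, G=12, A=11, T=13
G+C = 20, so %GC = 20/44 × 100 = 45.455%
Salt term: 16.6 × (-1) = -16.6
GC term: 0.41 × 45.455 = 18.637; length term: −675/44 = −15.341
Tm = 81.5 + (-16.6) + 18.637 − 15.341 = 68.196 → 68.2°C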